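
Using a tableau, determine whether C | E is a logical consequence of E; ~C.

Yes

Initial set: {T E; T ~C; F (C | E)}.
F (C | E): α-rule — add F C, F E.
× closes — contains both E and ~E.
All 1 branch closes.
Every branch closed, so the premises entail the conclusion.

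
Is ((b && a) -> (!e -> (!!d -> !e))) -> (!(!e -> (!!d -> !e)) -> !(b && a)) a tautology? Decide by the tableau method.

Assume the negation and expand:
Initial set: {F (((b && a) -> (!e -> (!!d -> !e))) -> (!(!e -> (!!d -> !e)) -> !(b && a)))}.
F (((b && a) -> (!e -> (!!d -> !e))) -> (!(!e -> (!!d -> !e)) -> !(b && a))): α-rule — add T ((b && a) -> (!e -> (!!d -> !e))), F (!(!e -> (!!d -> !e)) -> !(b && a)).
F (!(!e -> (!!d -> !e)) -> !(b && a)): α-rule — add T !(!e -> (!!d -> !e)), F !(b && a).
T !(!e -> (!!d -> !e)): α-rule — add T !e, F (!!d -> !e).
F !(b && a): α-rule — add T b, T a.
F (!!d -> !e): α-rule — add T !!d, F !e.
× closes — contains both e and !e.
All 1 branch closes.
Every branch closed, so the negation is unsatisfiable and the formula is valid.

Valid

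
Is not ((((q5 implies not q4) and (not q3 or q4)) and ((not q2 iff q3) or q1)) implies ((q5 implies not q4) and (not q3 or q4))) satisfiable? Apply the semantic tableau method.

Unsatisfiable

Initial set: {not ((((q5 implies not q4) and (not q3 or q4)) and ((not q2 iff q3) or q1)) implies ((q5 implies not q4) and (not q3 or q4)))}.
not ((((q5 implies not q4) and (not q3 or q4)) and ((not q2 iff q3) or q1)) implies ((q5 implies not q4) and (not q3 or q4))): α-rule — add (((q5 implies not q4) and (not q3 or q4)) and ((not q2 iff q3) or q1)), not ((q5 implies not q4) and (not q3 or q4)).
(((q5 implies not q4) and (not q3 or q4)) and ((not q2 iff q3) or q1)): α-rule — add ((q5 implies not q4) and (not q3 or q4)), ((not q2 iff q3) or q1).
((q5 implies not q4) and (not q3 or q4)): α-rule — add (q5 implies not q4), (not q3 or q4).
not ((q5 implies not q4) and (not q3 or q4)): β-rule — branch into not (q5 implies not q4)  //  not (not q3 or q4).
  branch 1 (add not (q5 implies not q4)):
    not (q5 implies not q4): α-rule — add q5, not not q4.
    ((not q2 iff q3) or q1): β-rule — branch into (not q2 iff q3)  //  q1.
      branch 1.1 (add (not q2 iff q3)):
        (q5 implies not q4): β-rule — branch into not q5  //  not q4.
          branch 1.1.1 (add not q5):
            × closes — contains both q5 and not q5.
          branch 1.1.2 (add not q4):
            × closes — contains both q4 and not q4.
      branch 1.2 (add q1):
        (q5 implies not q4): β-rule — branch into not q5  //  not q4.
          branch 1.2.1 (add not q5):
            × closes — contains both q5 and not q5.
          branch 1.2.2 (add not q4):
            × closes — contains both q4 and not q4.
  branch 2 (add not (not q3 or q4)):
    not (not q3 or q4): α-rule — add not not q3, not q4.
    ((not q2 iff q3) or q1): β-rule — branch into (not q2 iff q3)  //  q1.
      branch 2.1 (add (not q2 iff q3)):
        (q5 implies not q4): β-rule — branch into not q5  //  not q4.
          branch 2.1.1 (add not q5):
            (not q3 or q4): β-rule — branch into not q3  //  q4.
              branch 2.1.1.1 (add not q3):
                × closes — contains both q3 and not q3.
              branch 2.1.1.2 (add q4):
                × closes — contains both q4 and not q4.
          branch 2.1.2 (add not q4):
            (not q3 or q4): β-rule — branch into not q3  //  q4.
              branch 2.1.2.1 (add not q3):
                × closes — contains both q3 and not q3.
              branch 2.1.2.2 (add q4):
                × closes — contains both q4 and not q4.
      branch 2.2 (add q1):
        (q5 implies not q4): β-rule — branch into not q5  //  not q4.
          branch 2.2.1 (add not q5):
            (not q3 or q4): β-rule — branch into not q3  //  q4.
              branch 2.2.1.1 (add not q3):
                × closes — contains both q3 and not q3.
              branch 2.2.1.2 (add q4):
                × closes — contains both q4 and not q4.
          branch 2.2.2 (add not q4):
            (not q3 or q4): β-rule — branch into not q3  //  q4.
              branch 2.2.2.1 (add not q3):
                × closes — contains both q3 and not q3.
              branch 2.2.2.2 (add q4):
                × closes — contains both q4 and not q4.
All 12 branches close.
Every branch closed; the formula is unsatisfiable.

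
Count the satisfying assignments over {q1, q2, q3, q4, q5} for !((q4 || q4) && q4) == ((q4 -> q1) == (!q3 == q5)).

16

Initial set: {T (!((q4 || q4) && q4) == ((q4 -> q1) == (!q3 == q5)))}.
T (!((q4 || q4) && q4) == ((q4 -> q1) == (!q3 == q5))): β-rule — branch into T !((q4 || q4) && q4), T ((q4 -> q1) == (!q3 == q5))  //  F !((q4 || q4) && q4), F ((q4 -> q1) == (!q3 == q5)).
  branch 1 (add T !((q4 || q4) && q4), T ((q4 -> q1) == (!q3 == q5))):
    T !((q4 || q4) && q4): β-rule — branch into F (q4 || q4)  //  F q4.
      branch 1.1 (add F (q4 || q4)):
        F (q4 || q4): α-rule — add F q4, F q4.
        T ((q4 -> q1) == (!q3 == q5)): β-rule — branch into T (q4 -> q1), T (!q3 == q5)  //  F (q4 -> q1), F (!q3 == q5).
          branch 1.1.1 (add T (q4 -> q1), T (!q3 == q5)):
            T (q4 -> q1): β-rule — branch into F q4  //  T q1.
              branch 1.1.1.1 (add F q4):
                T (!q3 == q5): β-rule — branch into T !q3, T q5  //  F !q3, F q5.
                  branch 1.1.1.1.1 (add T !q3, T q5):
                    ○ open, literals {q3=0, q4=0, q5=1}.
                  branch 1.1.1.1.2 (add F !q3, F q5):
                    ○ open, literals {q3=1, q4=0, q5=0}.
              branch 1.1.1.2 (add T q1):
                T (!q3 == q5): β-rule — branch into T !q3, T q5  //  F !q3, F q5.
                  branch 1.1.1.2.1 (add T !q3, T q5):
                    ○ open, literals {q1=1, q3=0, q4=0, q5=1}.
                  branch 1.1.1.2.2 (add F !q3, F q5):
                    ○ open, literals {q1=1, q3=1, q4=0, q5=0}.
          branch 1.1.2 (add F (q4 -> q1), F (!q3 == q5)):
            F (q4 -> q1): α-rule — add T q4, F q1.
            × closes — contains both q4 and !q4.
      branch 1.2 (add F q4):
        T ((q4 -> q1) == (!q3 == q5)): β-rule — branch into T (q4 -> q1), T (!q3 == q5)  //  F (q4 -> q1), F (!q3 == q5).
          branch 1.2.1 (add T (q4 -> q1), T (!q3 == q5)):
            T (q4 -> q1): β-rule — branch into F q4  //  T q1.
              branch 1.2.1.1 (add F q4):
                T (!q3 == q5): β-rule — branch into T !q3, T q5  //  F !q3, F q5.
                  branch 1.2.1.1.1 (add T !q3, T q5):
                    ○ open, literals {q3=0, q4=0, q5=1}.
                  branch 1.2.1.1.2 (add F !q3, F q5):
                    ○ open, literals {q3=1, q4=0, q5=0}.
              branch 1.2.1.2 (add T q1):
                T (!q3 == q5): β-rule — branch into T !q3, T q5  //  F !q3, F q5.
                  branch 1.2.1.2.1 (add T !q3, T q5):
                    ○ open, literals {q1=1, q3=0, q4=0, q5=1}.
                  branch 1.2.1.2.2 (add F !q3, F q5):
                    ○ open, literals {q1=1, q3=1, q4=0, q5=0}.
          branch 1.2.2 (add F (q4 -> q1), F (!q3 == q5)):
            F (q4 -> q1): α-rule — add T q4, F q1.
            × closes — contains both q4 and !q4.
  branch 2 (add F !((q4 || q4) && q4), F ((q4 -> q1) == (!q3 == q5))):
    F !((q4 || q4) && q4): α-rule — add T (q4 || q4), T q4.
    F ((q4 -> q1) == (!q3 == q5)): β-rule — branch into T (q4 -> q1), F (!q3 == q5)  //  F (q4 -> q1), T (!q3 == q5).
      branch 2.1 (add T (q4 -> q1), F (!q3 == q5)):
        T (q4 || q4): β-rule — branch into T q4  //  T q4.
          branch 2.1.1 (add T q4):
            T (q4 -> q1): β-rule — branch into F q4  //  T q1.
              branch 2.1.1.1 (add F q4):
                × closes — contains both q4 and !q4.
              branch 2.1.1.2 (add T q1):
                F (!q3 == q5): β-rule — branch into T !q3, F q5  //  F !q3, T q5.
                  branch 2.1.1.2.1 (add T !q3, F q5):
                    ○ open, literals {q1=1, q3=0, q4=1, q5=0}.
                  branch 2.1.1.2.2 (add F !q3, T q5):
                    ○ open, literals {q1=1, q3=1, q4=1, q5=1}.
          branch 2.1.2 (add T q4):
            T (q4 -> q1): β-rule — branch into F q4  //  T q1.
              branch 2.1.2.1 (add F q4):
                × closes — contains both q4 and !q4.
              branch 2.1.2.2 (add T q1):
                F (!q3 == q5): β-rule — branch into T !q3, F q5  //  F !q3, T q5.
                  branch 2.1.2.2.1 (add T !q3, F q5):
                    ○ open, literals {q1=1, q3=0, q4=1, q5=0}.
                  branch 2.1.2.2.2 (add F !q3, T q5):
                    ○ open, literals {q1=1, q3=1, q4=1, q5=1}.
      branch 2.2 (add F (q4 -> q1), T (!q3 == q5)):
        F (q4 -> q1): α-rule — add T q4, F q1.
        T (q4 || q4): β-rule — branch into T q4  //  T q4.
          branch 2.2.1 (add T q4):
            T (!q3 == q5): β-rule — branch into T !q3, T q5  //  F !q3, F q5.
              branch 2.2.1.1 (add T !q3, T q5):
                ○ open, literals {q1=0, q3=0, q4=1, q5=1}.
              branch 2.2.1.2 (add F !q3, F q5):
                ○ open, literals {q1=0, q3=1, q4=1, q5=0}.
          branch 2.2.2 (add T q4):
            T (!q3 == q5): β-rule — branch into T !q3, T q5  //  F !q3, F q5.
              branch 2.2.2.1 (add T !q3, T q5):
                ○ open, literals {q1=0, q3=0, q4=1, q5=1}.
              branch 2.2.2.2 (add F !q3, F q5):
                ○ open, literals {q1=0, q3=1, q4=1, q5=0}.
4 branches closed, 16 open.
Each open branch fixes some atoms; the unmentioned ones are free. Counting distinct full assignments: branch {q3=0, q4=0, q5=1} (q1, q2) contributes 4 new; branch {q3=1, q4=0, q5=0} (q1, q2) contributes 4 new; branch {q1=1, q3=0, q4=0, q5=1} (q2) contributes 0 new; branch {q1=1, q3=1, q4=0, q5=0} (q2) contributes 0 new; branch {q3=0, q4=0, q5=1} (q1, q2) contributes 0 new; branch {q3=1, q4=0, q5=0} (q1, q2) contributes 0 new; branch {q1=1, q3=0, q4=0, q5=1} (q2) contributes 0 new; branch {q1=1, q3=1, q4=0, q5=0} (q2) contributes 0 new; branch {q1=1, q3=0, q4=1, q5=0} (q2) contributes 2 new; branch {q1=1, q3=1, q4=1, q5=1} (q2) contributes 2 new; branch {q1=1, q3=0, q4=1, q5=0} (q2) contributes 0 new; branch {q1=1, q3=1, q4=1, q5=1} (q2) contributes 0 new; branch {q1=0, q3=0, q4=1, q5=1} (q2) contributes 2 new; branch {q1=0, q3=1, q4=1, q5=0} (q2) contributes 2 new; branch {q1=0, q3=0, q4=1, q5=1} (q2) contributes 0 new; branch {q1=0, q3=1, q4=1, q5=0} (q2) contributes 0 new. Total: 16.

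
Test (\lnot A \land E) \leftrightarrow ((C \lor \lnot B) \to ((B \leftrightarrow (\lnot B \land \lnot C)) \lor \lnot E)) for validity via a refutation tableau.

Assume the negation and expand:
Initial set: {\lnot ((\lnot A \land E) \leftrightarrow ((C \lor \lnot B) \to ((B \leftrightarrow (\lnot B \land \lnot C)) \lor \lnot E)))}.
\lnot ((\lnot A \land E) \leftrightarrow ((C \lor \lnot B) \to ((B \leftrightarrow (\lnot B \land \lnot C)) \lor \lnot E))): β-rule — branch into (\lnot A \land E), \lnot ((C \lor \lnot B) \to ((B \leftrightarrow (\lnot B \land \lnot C)) \lor \lnot E))  //  \lnot (\lnot A \land E), ((C \lor \lnot B) \to ((B \leftrightarrow (\lnot B \land \lnot C)) \lor \lnot E)).
  branch 1 (add (\lnot A \land E), \lnot ((C \lor \lnot B) \to ((B \leftrightarrow (\lnot B \land \lnot C)) \lor \lnot E))):
    (\lnot A \land E): α-rule — add \lnot A, E.
    \lnot ((C \lor \lnot B) \to ((B \leftrightarrow (\lnot B \land \lnot C)) \lor \lnot E)): α-rule — add (C \lor \lnot B), \lnot ((B \leftrightarrow (\lnot B \land \lnot C)) \lor \lnot E).
    \lnot ((B \leftrightarrow (\lnot B \land \lnot C)) \lor \lnot E): α-rule — add \lnot (B \leftrightarrow (\lnot B \land \lnot C)), \lnot \lnot E.
    (C \lor \lnot B): β-rule — branch into C  //  \lnot B.
      branch 1.1 (add C):
        \lnot (B \leftrightarrow (\lnot B \land \lnot C)): β-rule — branch into B, \lnot (\lnot B \land \lnot C)  //  \lnot B, (\lnot B \land \lnot C).
          branch 1.1.1 (add B, \lnot (\lnot B \land \lnot C)):
            \lnot (\lnot B \land \lnot C): β-rule — branch into \lnot \lnot B  //  \lnot \lnot C.
              branch 1.1.1.1 (add \lnot \lnot B):
                ○ open, literals {A=F, B=T, C=T, E=T}.
              branch 1.1.1.2 (add \lnot \lnot C):
                ○ open, literals {A=F, B=T, C=T, E=T}.
          branch 1.1.2 (add \lnot B, (\lnot B \land \lnot C)):
            (\lnot B \land \lnot C): α-rule — add \lnot B, \lnot C.
            × closes — contains both C and \lnot C.
      branch 1.2 (add \lnot B):
        \lnot (B \leftrightarrow (\lnot B \land \lnot C)): β-rule — branch into B, \lnot (\lnot B \land \lnot C)  //  \lnot B, (\lnot B \land \lnot C).
          branch 1.2.1 (add B, \lnot (\lnot B \land \lnot C)):
            × closes — contains both B and \lnot B.
          branch 1.2.2 (add \lnot B, (\lnot B \land \lnot C)):
            (\lnot B \land \lnot C): α-rule — add \lnot B, \lnot C.
            ○ open, literals {A=F, B=F, C=F, E=T}.
  branch 2 (add \lnot (\lnot A \land E), ((C \lor \lnot B) \to ((B \leftrightarrow (\lnot B \land \lnot C)) \lor \lnot E))):
    \lnot (\lnot A \land E): β-rule — branch into \lnot \lnot A  //  \lnot E.
      branch 2.1 (add \lnot \lnot A):
        ((C \lor \lnot B) \to ((B \leftrightarrow (\lnot B \land \lnot C)) \lor \lnot E)): β-rule — branch into \lnot (C \lor \lnot B)  //  ((B \leftrightarrow (\lnot B \land \lnot C)) \lor \lnot E).
          branch 2.1.1 (add \lnot (C \lor \lnot B)):
            \lnot (C \lor \lnot B): α-rule — add \lnot C, \lnot \lnot B.
            ○ open, literals {A=T, B=T, C=F}.
          branch 2.1.2 (add ((B \leftrightarrow (\lnot B \land \lnot C)) \lor \lnot E)):
            ((B \leftrightarrow (\lnot B \land \lnot C)) \lor \lnot E): β-rule — branch into (B \leftrightarrow (\lnot B \land \lnot C))  //  \lnot E.
              branch 2.1.2.1 (add (B \leftrightarrow (\lnot B \land \lnot C))):
                (B \leftrightarrow (\lnot B \land \lnot C)): β-rule — branch into B, (\lnot B \land \lnot C)  //  \lnot B, \lnot (\lnot B \land \lnot C).
                  branch 2.1.2.1.1 (add B, (\lnot B \land \lnot C)):
                    (\lnot B \land \lnot C): α-rule — add \lnot B, \lnot C.
                    × closes — contains both B and \lnot B.
                  branch 2.1.2.1.2 (add \lnot B, \lnot (\lnot B \land \lnot C)):
                    \lnot (\lnot B \land \lnot C): β-rule — branch into \lnot \lnot B  //  \lnot \lnot C.
                      branch 2.1.2.1.2.1 (add \lnot \lnot B):
                        × closes — contains both B and \lnot B.
                      branch 2.1.2.1.2.2 (add \lnot \lnot C):
                        ○ open, literals {A=T, B=F, C=T}.
              branch 2.1.2.2 (add \lnot E):
                ○ open, literals {A=T, E=F}.
      branch 2.2 (add \lnot E):
        ((C \lor \lnot B) \to ((B \leftrightarrow (\lnot B \land \lnot C)) \lor \lnot E)): β-rule — branch into \lnot (C \lor \lnot B)  //  ((B \leftrightarrow (\lnot B \land \lnot C)) \lor \lnot E).
          branch 2.2.1 (add \lnot (C \lor \lnot B)):
            \lnot (C \lor \lnot B): α-rule — add \lnot C, \lnot \lnot B.
            ○ open, literals {B=T, C=F, E=F}.
          branch 2.2.2 (add ((B \leftrightarrow (\lnot B \land \lnot C)) \lor \lnot E)):
            ((B \leftrightarrow (\lnot B \land \lnot C)) \lor \lnot E): β-rule — branch into (B \leftrightarrow (\lnot B \land \lnot C))  //  \lnot E.
              branch 2.2.2.1 (add (B \leftrightarrow (\lnot B \land \lnot C))):
                (B \leftrightarrow (\lnot B \land \lnot C)): β-rule — branch into B, (\lnot B \land \lnot C)  //  \lnot B, \lnot (\lnot B \land \lnot C).
                  branch 2.2.2.1.1 (add B, (\lnot B \land \lnot C)):
                    (\lnot B \land \lnot C): α-rule — add \lnot B, \lnot C.
                    × closes — contains both B and \lnot B.
                  branch 2.2.2.1.2 (add \lnot B, \lnot (\lnot B \land \lnot C)):
                    \lnot (\lnot B \land \lnot C): β-rule — branch into \lnot \lnot B  //  \lnot \lnot C.
                      branch 2.2.2.1.2.1 (add \lnot \lnot B):
                        × closes — contains both B and \lnot B.
                      branch 2.2.2.1.2.2 (add \lnot \lnot C):
                        ○ open, literals {B=F, C=T, E=F}.
              branch 2.2.2.2 (add \lnot E):
                ○ open, literals {E=F}.
6 branches closed, 9 open.
An open branch gives a countermodel: A=F, B=T, C=T, E=T (unmentioned atoms arbitrary); under it the original formula is false.

Not valid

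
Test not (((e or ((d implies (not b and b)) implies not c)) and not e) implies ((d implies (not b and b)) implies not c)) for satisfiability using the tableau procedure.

Initial set: {T not (((e or ((d implies (not b and b)) implies not c)) and not e) implies ((d implies (not b and b)) implies not c))}.
T not (((e or ((d implies (not b and b)) implies not c)) and not e) implies ((d implies (not b and b)) implies not c)): α-rule — add T ((e or ((d implies (not b and b)) implies not c)) and not e), F ((d implies (not b and b)) implies not c).
T ((e or ((d implies (not b and b)) implies not c)) and not e): α-rule — add T (e or ((d implies (not b and b)) implies not c)), T not e.
F ((d implies (not b and b)) implies not c): α-rule — add T (d implies (not b and b)), F not c.
T (e or ((d implies (not b and b)) implies not c)): β-rule — branch into T e  //  T ((d implies (not b and b)) implies not c).
  branch 1 (add T e):
    × closes — contains both e and not e.
  branch 2 (add T ((d implies (not b and b)) implies not c)):
    T (d implies (not b and b)): β-rule — branch into F d  //  T (not b and b).
      branch 2.1 (add F d):
        T ((d implies (not b and b)) implies not c): β-rule — branch into F (d implies (not b and b))  //  T not c.
          branch 2.1.1 (add F (d implies (not b and b))):
            F (d implies (not b and b)): α-rule — add T d, F (not b and b).
            × closes — contains both d and not d.
          branch 2.1.2 (add T not c):
            × closes — contains both c and not c.
      branch 2.2 (add T (not b and b)):
        T (not b and b): α-rule — add T not b, T b.
        × closes — contains both b and not b.
All 4 branches close.
Every branch closed; the formula is unsatisfiable.

Unsatisfiable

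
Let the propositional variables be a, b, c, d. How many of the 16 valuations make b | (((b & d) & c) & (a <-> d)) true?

8

Initial set: {T (b | (((b & d) & c) & (a <-> d)))}.
T (b | (((b & d) & c) & (a <-> d))): β-rule — branch into T b  //  T (((b & d) & c) & (a <-> d)).
  branch 1 (add T b):
    ○ open, literals {b=T}.
  branch 2 (add T (((b & d) & c) & (a <-> d))):
    T (((b & d) & c) & (a <-> d)): α-rule — add T ((b & d) & c), T (a <-> d).
    T ((b & d) & c): α-rule — add T (b & d), T c.
    T (b & d): α-rule — add T b, T d.
    T (a <-> d): β-rule — branch into T a, T d  //  F a, F d.
      branch 2.1 (add T a, T d):
        ○ open, literals {a=T, b=T, c=T, d=T}.
      branch 2.2 (add F a, F d):
        × closes — contains both d and ~d.
1 branch closed, 2 open.
Each open branch fixes some atoms; the unmentioned ones are free. Counting distinct full assignments: branch {b=T} (a, c, d) contributes 8 new; branch {a=T, b=T, c=T, d=T} (none free) contributes 0 new. Total: 8.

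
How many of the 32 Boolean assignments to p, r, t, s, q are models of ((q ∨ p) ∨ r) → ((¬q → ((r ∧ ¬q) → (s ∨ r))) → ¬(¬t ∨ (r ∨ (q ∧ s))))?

8

Initial set: {(((q ∨ p) ∨ r) → ((¬q → ((r ∧ ¬q) → (s ∨ r))) → ¬(¬t ∨ (r ∨ (q ∧ s)))))}.
(((q ∨ p) ∨ r) → ((¬q → ((r ∧ ¬q) → (s ∨ r))) → ¬(¬t ∨ (r ∨ (q ∧ s))))): β-rule — branch into ¬((q ∨ p) ∨ r)  //  ((¬q → ((r ∧ ¬q) → (s ∨ r))) → ¬(¬t ∨ (r ∨ (q ∧ s)))).
  branch 1 (add ¬((q ∨ p) ∨ r)):
    ¬((q ∨ p) ∨ r): α-rule — add ¬(q ∨ p), ¬r.
    ¬(q ∨ p): α-rule — add ¬q, ¬p.
    ○ open, literals {p=F, q=F, r=F}.
  branch 2 (add ((¬q → ((r ∧ ¬q) → (s ∨ r))) → ¬(¬t ∨ (r ∨ (q ∧ s))))):
    ((¬q → ((r ∧ ¬q) → (s ∨ r))) → ¬(¬t ∨ (r ∨ (q ∧ s)))): β-rule — branch into ¬(¬q → ((r ∧ ¬q) → (s ∨ r)))  //  ¬(¬t ∨ (r ∨ (q ∧ s))).
      branch 2.1 (add ¬(¬q → ((r ∧ ¬q) → (s ∨ r)))):
        ¬(¬q → ((r ∧ ¬q) → (s ∨ r))): α-rule — add ¬q, ¬((r ∧ ¬q) → (s ∨ r)).
        ¬((r ∧ ¬q) → (s ∨ r)): α-rule — add (r ∧ ¬q), ¬(s ∨ r).
        (r ∧ ¬q): α-rule — add r, ¬q.
        ¬(s ∨ r): α-rule — add ¬s, ¬r.
        × closes — contains both r and ¬r.
      branch 2.2 (add ¬(¬t ∨ (r ∨ (q ∧ s)))):
        ¬(¬t ∨ (r ∨ (q ∧ s))): α-rule — add ¬¬t, ¬(r ∨ (q ∧ s)).
        ¬(r ∨ (q ∧ s)): α-rule — add ¬r, ¬(q ∧ s).
        ¬(q ∧ s): β-rule — branch into ¬q  //  ¬s.
          branch 2.2.1 (add ¬q):
            ○ open, literals {q=F, r=F, t=T}.
          branch 2.2.2 (add ¬s):
            ○ open, literals {r=F, s=F, t=T}.
1 branch closed, 3 open.
Each open branch fixes some atoms; the unmentioned ones are free. Counting distinct full assignments: branch {p=F, q=F, r=F} (t, s) contributes 4 new; branch {q=F, r=F, t=T} (p, s) contributes 2 new; branch {r=F, s=F, t=T} (p, q) contributes 2 new. Total: 8.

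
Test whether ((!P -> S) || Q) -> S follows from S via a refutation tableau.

Yes

Initial set: {S; !(((!P -> S) || Q) -> S)}.
!(((!P -> S) || Q) -> S): α-rule — add ((!P -> S) || Q), !S.
× closes — contains both S and !S.
All 1 branch closes.
Every branch closed, so the premises entail the conclusion.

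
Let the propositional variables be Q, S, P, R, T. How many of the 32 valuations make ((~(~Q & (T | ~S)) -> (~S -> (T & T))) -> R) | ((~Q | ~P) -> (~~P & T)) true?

23

Initial set: {(((~(~Q & (T | ~S)) -> (~S -> (T & T))) -> R) | ((~Q | ~P) -> (~~P & T)))}.
(((~(~Q & (T | ~S)) -> (~S -> (T & T))) -> R) | ((~Q | ~P) -> (~~P & T))): β-rule — branch into ((~(~Q & (T | ~S)) -> (~S -> (T & T))) -> R)  //  ((~Q | ~P) -> (~~P & T)).
  branch 1 (add ((~(~Q & (T | ~S)) -> (~S -> (T & T))) -> R)):
    ((~(~Q & (T | ~S)) -> (~S -> (T & T))) -> R): β-rule — branch into ~(~(~Q & (T | ~S)) -> (~S -> (T & T)))  //  R.
      branch 1.1 (add ~(~(~Q & (T | ~S)) -> (~S -> (T & T)))):
        ~(~(~Q & (T | ~S)) -> (~S -> (T & T))): α-rule — add ~(~Q & (T | ~S)), ~(~S -> (T & T)).
        ~(~S -> (T & T)): α-rule — add ~S, ~(T & T).
        ~(~Q & (T | ~S)): β-rule — branch into ~~Q  //  ~(T | ~S).
          branch 1.1.1 (add ~~Q):
            ~(T & T): β-rule — branch into ~T  //  ~T.
              branch 1.1.1.1 (add ~T):
                ○ open, literals {Q=1, S=0, T=0}.
              branch 1.1.1.2 (add ~T):
                ○ open, literals {Q=1, S=0, T=0}.
          branch 1.1.2 (add ~(T | ~S)):
            ~(T | ~S): α-rule — add ~T, ~~S.
            × closes — contains both S and ~S.
      branch 1.2 (add R):
        ○ open, literals {R=1}.
  branch 2 (add ((~Q | ~P) -> (~~P & T))):
    ((~Q | ~P) -> (~~P & T)): β-rule — branch into ~(~Q | ~P)  //  (~~P & T).
      branch 2.1 (add ~(~Q | ~P)):
        ~(~Q | ~P): α-rule — add ~~Q, ~~P.
        ○ open, literals {P=1, Q=1}.
      branch 2.2 (add (~~P & T)):
        (~~P & T): α-rule — add ~~P, T.
        ~~P: drop double negation, giving P.
        ○ open, literals {P=1, T=1}.
1 branch closed, 5 open.
Each open branch fixes some atoms; the unmentioned ones are free. Counting distinct full assignments: branch {Q=1, S=0, T=0} (P, R) contributes 4 new; branch {Q=1, S=0, T=0} (P, R) contributes 0 new; branch {R=1} (Q, S, P, T) contributes 14 new; branch {P=1, Q=1} (S, R, T) contributes 3 new; branch {P=1, T=1} (Q, S, R) contributes 2 new. Total: 23.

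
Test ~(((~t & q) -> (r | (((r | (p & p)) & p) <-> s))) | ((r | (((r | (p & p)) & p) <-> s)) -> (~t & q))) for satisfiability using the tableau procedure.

Initial set: {~(((~t & q) -> (r | (((r | (p & p)) & p) <-> s))) | ((r | (((r | (p & p)) & p) <-> s)) -> (~t & q)))}.
~(((~t & q) -> (r | (((r | (p & p)) & p) <-> s))) | ((r | (((r | (p & p)) & p) <-> s)) -> (~t & q))): α-rule — add ~((~t & q) -> (r | (((r | (p & p)) & p) <-> s))), ~((r | (((r | (p & p)) & p) <-> s)) -> (~t & q)).
~((~t & q) -> (r | (((r | (p & p)) & p) <-> s))): α-rule — add (~t & q), ~(r | (((r | (p & p)) & p) <-> s)).
~((r | (((r | (p & p)) & p) <-> s)) -> (~t & q)): α-rule — add (r | (((r | (p & p)) & p) <-> s)), ~(~t & q).
(~t & q): α-rule — add ~t, q.
~(r | (((r | (p & p)) & p) <-> s)): α-rule — add ~r, ~(((r | (p & p)) & p) <-> s).
(r | (((r | (p & p)) & p) <-> s)): β-rule — branch into r  //  (((r | (p & p)) & p) <-> s).
  branch 1 (add r):
    × closes — contains both r and ~r.
  branch 2 (add (((r | (p & p)) & p) <-> s)):
    ~(~t & q): β-rule — branch into ~~t  //  ~q.
      branch 2.1 (add ~~t):
        × closes — contains both t and ~t.
      branch 2.2 (add ~q):
        × closes — contains both q and ~q.
All 3 branches close.
Every branch closed; the formula is unsatisfiable.

Unsatisfiable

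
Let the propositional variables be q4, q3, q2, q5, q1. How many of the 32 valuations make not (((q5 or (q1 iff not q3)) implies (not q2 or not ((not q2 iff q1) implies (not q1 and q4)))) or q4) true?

Initial set: {not (((q5 or (q1 iff not q3)) implies (not q2 or not ((not q2 iff q1) implies (not q1 and q4)))) or q4)}.
not (((q5 or (q1 iff not q3)) implies (not q2 or not ((not q2 iff q1) implies (not q1 and q4)))) or q4): α-rule — add not ((q5 or (q1 iff not q3)) implies (not q2 or not ((not q2 iff q1) implies (not q1 and q4)))), not q4.
not ((q5 or (q1 iff not q3)) implies (not q2 or not ((not q2 iff q1) implies (not q1 and q4)))): α-rule — add (q5 or (q1 iff not q3)), not (not q2 or not ((not q2 iff q1) implies (not q1 and q4))).
not (not q2 or not ((not q2 iff q1) implies (not q1 and q4))): α-rule — add not not q2, not not ((not q2 iff q1) implies (not q1 and q4)).
(q5 or (q1 iff not q3)): β-rule — branch into q5  //  (q1 iff not q3).
  branch 1 (add q5):
    not not ((not q2 iff q1) implies (not q1 and q4)): β-rule — branch into not (not q2 iff q1)  //  (not q1 and q4).
      branch 1.1 (add not (not q2 iff q1)):
        not (not q2 iff q1): β-rule — branch into not q2, not q1  //  not not q2, q1.
          branch 1.1.1 (add not q2, not q1):
            × closes — contains both q2 and not q2.
          branch 1.1.2 (add not not q2, q1):
            ○ open, literals {q1=true, q2=true, q4=false, q5=true}.
      branch 1.2 (add (not q1 and q4)):
        (not q1 and q4): α-rule — add not q1, q4.
        × closes — contains both q4 and not q4.
  branch 2 (add (q1 iff not q3)):
    not not ((not q2 iff q1) implies (not q1 and q4)): β-rule — branch into not (not q2 iff q1)  //  (not q1 and q4).
      branch 2.1 (add not (not q2 iff q1)):
        (q1 iff not q3): β-rule — branch into q1, not q3  //  not q1, not not q3.
          branch 2.1.1 (add q1, not q3):
            not (not q2 iff q1): β-rule — branch into not q2, not q1  //  not not q2, q1.
              branch 2.1.1.1 (add not q2, not q1):
                × closes — contains both q2 and not q2.
              branch 2.1.1.2 (add not not q2, q1):
                ○ open, literals {q1=true, q2=true, q3=false, q4=false}.
          branch 2.1.2 (add not q1, not not q3):
            not (not q2 iff q1): β-rule — branch into not q2, not q1  //  not not q2, q1.
              branch 2.1.2.1 (add not q2, not q1):
                × closes — contains both q2 and not q2.
              branch 2.1.2.2 (add not not q2, q1):
                × closes — contains both q1 and not q1.
      branch 2.2 (add (not q1 and q4)):
        (not q1 and q4): α-rule — add not q1, q4.
        × closes — contains both q4 and not q4.
6 branches closed, 2 open.
Each open branch fixes some atoms; the unmentioned ones are free. Counting distinct full assignments: branch {q1=true, q2=true, q4=false, q5=true} (q3) contributes 2 new; branch {q1=true, q2=true, q3=false, q4=false} (q5) contributes 1 new. Total: 3.

3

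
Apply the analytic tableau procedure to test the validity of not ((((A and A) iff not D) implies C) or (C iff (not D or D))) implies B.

Not valid

Assume the negation and expand:
Initial set: {not (not ((((A and A) iff not D) implies C) or (C iff (not D or D))) implies B)}.
not (not ((((A and A) iff not D) implies C) or (C iff (not D or D))) implies B): α-rule — add not ((((A and A) iff not D) implies C) or (C iff (not D or D))), not B.
not ((((A and A) iff not D) implies C) or (C iff (not D or D))): α-rule — add not (((A and A) iff not D) implies C), not (C iff (not D or D)).
not (((A and A) iff not D) implies C): α-rule — add ((A and A) iff not D), not C.
not (C iff (not D or D)): β-rule — branch into C, not (not D or D)  //  not C, (not D or D).
  branch 1 (add C, not (not D or D)):
    × closes — contains both C and not C.
  branch 2 (add not C, (not D or D)):
    ((A and A) iff not D): β-rule — branch into (A and A), not D  //  not (A and A), not not D.
      branch 2.1 (add (A and A), not D):
        (A and A): α-rule — add A, A.
        (not D or D): β-rule — branch into not D  //  D.
          branch 2.1.1 (add not D):
            ○ open, literals {A=T, B=F, C=F, D=F}.
          branch 2.1.2 (add D):
            × closes — contains both D and not D.
      branch 2.2 (add not (A and A), not not D):
        (not D or D): β-rule — branch into not D  //  D.
          branch 2.2.1 (add not D):
            × closes — contains both D and not D.
          branch 2.2.2 (add D):
            not (A and A): β-rule — branch into not A  //  not A.
              branch 2.2.2.1 (add not A):
                ○ open, literals {A=F, B=F, C=F, D=T}.
              branch 2.2.2.2 (add not A):
                ○ open, literals {A=F, B=F, C=F, D=T}.
3 branches closed, 3 open.
An open branch gives a countermodel: A=T, B=F, C=F, D=F (unmentioned atoms arbitrary); under it the original formula is false.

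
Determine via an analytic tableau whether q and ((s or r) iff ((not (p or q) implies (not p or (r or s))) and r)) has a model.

Initial set: {(q and ((s or r) iff ((not (p or q) implies (not p or (r or s))) and r)))}.
(q and ((s or r) iff ((not (p or q) implies (not p or (r or s))) and r))): α-rule — add q, ((s or r) iff ((not (p or q) implies (not p or (r or s))) and r)).
((s or r) iff ((not (p or q) implies (not p or (r or s))) and r)): β-rule — branch into (s or r), ((not (p or q) implies (not p or (r or s))) and r)  //  not (s or r), not ((not (p or q) implies (not p or (r or s))) and r).
  branch 1 (add (s or r), ((not (p or q) implies (not p or (r or s))) and r)):
    ((not (p or q) implies (not p or (r or s))) and r): α-rule — add (not (p or q) implies (not p or (r or s))), r.
    (s or r): β-rule — branch into s  //  r.
      branch 1.1 (add s):
        (not (p or q) implies (not p or (r or s))): β-rule — branch into not not (p or q)  //  (not p or (r or s)).
          branch 1.1.1 (add not not (p or q)):
            not not (p or q): β-rule — branch into p  //  q.
              branch 1.1.1.1 (add p):
                ○ open, literals {p=T, q=T, r=T, s=T}.
              branch 1.1.1.2 (add q):
                ○ open, literals {q=T, r=T, s=T}.
          branch 1.1.2 (add (not p or (r or s))):
            (not p or (r or s)): β-rule — branch into not p  //  (r or s).
              branch 1.1.2.1 (add not p):
                ○ open, literals {p=F, q=T, r=T, s=T}.
              branch 1.1.2.2 (add (r or s)):
                (r or s): β-rule — branch into r  //  s.
                  branch 1.1.2.2.1 (add r):
                    ○ open, literals {q=T, r=T, s=T}.
                  branch 1.1.2.2.2 (add s):
                    ○ open, literals {q=T, r=T, s=T}.
      branch 1.2 (add r):
        (not (p or q) implies (not p or (r or s))): β-rule — branch into not not (p or q)  //  (not p or (r or s)).
          branch 1.2.1 (add not not (p or q)):
            not not (p or q): β-rule — branch into p  //  q.
              branch 1.2.1.1 (add p):
                ○ open, literals {p=T, q=T, r=T}.
              branch 1.2.1.2 (add q):
                ○ open, literals {q=T, r=T}.
          branch 1.2.2 (add (not p or (r or s))):
            (not p or (r or s)): β-rule — branch into not p  //  (r or s).
              branch 1.2.2.1 (add not p):
                ○ open, literals {p=F, q=T, r=T}.
              branch 1.2.2.2 (add (r or s)):
                (r or s): β-rule — branch into r  //  s.
                  branch 1.2.2.2.1 (add r):
                    ○ open, literals {q=T, r=T}.
                  branch 1.2.2.2.2 (add s):
                    ○ open, literals {q=T, r=T, s=T}.
  branch 2 (add not (s or r), not ((not (p or q) implies (not p or (r or s))) and r)):
    not (s or r): α-rule — add not s, not r.
    not ((not (p or q) implies (not p or (r or s))) and r): β-rule — branch into not (not (p or q) implies (not p or (r or s)))  //  not r.
      branch 2.1 (add not (not (p or q) implies (not p or (r or s)))):
        not (not (p or q) implies (not p or (r or s))): α-rule — add not (p or q), not (not p or (r or s)).
        not (p or q): α-rule — add not p, not q.
        × closes — contains both q and not q.
      branch 2.2 (add not r):
        ○ open, literals {q=T, r=F, s=F}.
1 branch closed, 11 open.
An open branch gives a satisfying assignment: p=T, q=T, r=T, s=T.

Satisfiable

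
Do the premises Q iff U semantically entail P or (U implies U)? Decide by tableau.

Yes

Initial set: {T (Q iff U); F (P or (U implies U))}.
F (P or (U implies U)): α-rule — add F P, F (U implies U).
F (U implies U): α-rule — add T U, F U.
× closes — contains both U and not U.
All 1 branch closes.
Every branch closed, so the premises entail the conclusion.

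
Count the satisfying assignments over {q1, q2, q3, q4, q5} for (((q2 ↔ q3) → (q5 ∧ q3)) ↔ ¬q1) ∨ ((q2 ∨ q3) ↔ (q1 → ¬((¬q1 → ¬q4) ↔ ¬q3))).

24

Initial set: {((((q2 ↔ q3) → (q5 ∧ q3)) ↔ ¬q1) ∨ ((q2 ∨ q3) ↔ (q1 → ¬((¬q1 → ¬q4) ↔ ¬q3))))}.
((((q2 ↔ q3) → (q5 ∧ q3)) ↔ ¬q1) ∨ ((q2 ∨ q3) ↔ (q1 → ¬((¬q1 → ¬q4) ↔ ¬q3)))): β-rule — branch into (((q2 ↔ q3) → (q5 ∧ q3)) ↔ ¬q1)  //  ((q2 ∨ q3) ↔ (q1 → ¬((¬q1 → ¬q4) ↔ ¬q3))).
  branch 1 (add (((q2 ↔ q3) → (q5 ∧ q3)) ↔ ¬q1)):
    (((q2 ↔ q3) → (q5 ∧ q3)) ↔ ¬q1): β-rule — branch into ((q2 ↔ q3) → (q5 ∧ q3)), ¬q1  //  ¬((q2 ↔ q3) → (q5 ∧ q3)), ¬¬q1.
      branch 1.1 (add ((q2 ↔ q3) → (q5 ∧ q3)), ¬q1):
        ((q2 ↔ q3) → (q5 ∧ q3)): β-rule — branch into ¬(q2 ↔ q3)  //  (q5 ∧ q3).
          branch 1.1.1 (add ¬(q2 ↔ q3)):
            ¬(q2 ↔ q3): β-rule — branch into q2, ¬q3  //  ¬q2, q3.
              branch 1.1.1.1 (add q2, ¬q3):
                ○ open, literals {q1=F, q2=T, q3=F}.
              branch 1.1.1.2 (add ¬q2, q3):
                ○ open, literals {q1=F, q2=F, q3=T}.
          branch 1.1.2 (add (q5 ∧ q3)):
            (q5 ∧ q3): α-rule — add q5, q3.
            ○ open, literals {q1=F, q3=T, q5=T}.
      branch 1.2 (add ¬((q2 ↔ q3) → (q5 ∧ q3)), ¬¬q1):
        ¬((q2 ↔ q3) → (q5 ∧ q3)): α-rule — add (q2 ↔ q3), ¬(q5 ∧ q3).
        (q2 ↔ q3): β-rule — branch into q2, q3  //  ¬q2, ¬q3.
          branch 1.2.1 (add q2, q3):
            ¬(q5 ∧ q3): β-rule — branch into ¬q5  //  ¬q3.
              branch 1.2.1.1 (add ¬q5):
                ○ open, literals {q1=T, q2=T, q3=T, q5=F}.
              branch 1.2.1.2 (add ¬q3):
                × closes — contains both q3 and ¬q3.
          branch 1.2.2 (add ¬q2, ¬q3):
            ¬(q5 ∧ q3): β-rule — branch into ¬q5  //  ¬q3.
              branch 1.2.2.1 (add ¬q5):
                ○ open, literals {q1=T, q2=F, q3=F, q5=F}.
              branch 1.2.2.2 (add ¬q3):
                ○ open, literals {q1=T, q2=F, q3=F}.
  branch 2 (add ((q2 ∨ q3) ↔ (q1 → ¬((¬q1 → ¬q4) ↔ ¬q3)))):
    ((q2 ∨ q3) ↔ (q1 → ¬((¬q1 → ¬q4) ↔ ¬q3))): β-rule — branch into (q2 ∨ q3), (q1 → ¬((¬q1 → ¬q4) ↔ ¬q3))  //  ¬(q2 ∨ q3), ¬(q1 → ¬((¬q1 → ¬q4) ↔ ¬q3)).
      branch 2.1 (add (q2 ∨ q3), (q1 → ¬((¬q1 → ¬q4) ↔ ¬q3))):
        (q2 ∨ q3): β-rule — branch into q2  //  q3.
          branch 2.1.1 (add q2):
            (q1 → ¬((¬q1 → ¬q4) ↔ ¬q3)): β-rule — branch into ¬q1  //  ¬((¬q1 → ¬q4) ↔ ¬q3).
              branch 2.1.1.1 (add ¬q1):
                ○ open, literals {q1=F, q2=T}.
              branch 2.1.1.2 (add ¬((¬q1 → ¬q4) ↔ ¬q3)):
                ¬((¬q1 → ¬q4) ↔ ¬q3): β-rule — branch into (¬q1 → ¬q4), ¬¬q3  //  ¬(¬q1 → ¬q4), ¬q3.
                  branch 2.1.1.2.1 (add (¬q1 → ¬q4), ¬¬q3):
                    (¬q1 → ¬q4): β-rule — branch into ¬¬q1  //  ¬q4.
                      branch 2.1.1.2.1.1 (add ¬¬q1):
                        ○ open, literals {q1=T, q2=T, q3=T}.
                      branch 2.1.1.2.1.2 (add ¬q4):
                        ○ open, literals {q2=T, q3=T, q4=F}.
                  branch 2.1.1.2.2 (add ¬(¬q1 → ¬q4), ¬q3):
                    ¬(¬q1 → ¬q4): α-rule — add ¬q1, ¬¬q4.
                    ○ open, literals {q1=F, q2=T, q3=F, q4=T}.
          branch 2.1.2 (add q3):
            (q1 → ¬((¬q1 → ¬q4) ↔ ¬q3)): β-rule — branch into ¬q1  //  ¬((¬q1 → ¬q4) ↔ ¬q3).
              branch 2.1.2.1 (add ¬q1):
                ○ open, literals {q1=F, q3=T}.
              branch 2.1.2.2 (add ¬((¬q1 → ¬q4) ↔ ¬q3)):
                ¬((¬q1 → ¬q4) ↔ ¬q3): β-rule — branch into (¬q1 → ¬q4), ¬¬q3  //  ¬(¬q1 → ¬q4), ¬q3.
                  branch 2.1.2.2.1 (add (¬q1 → ¬q4), ¬¬q3):
                    (¬q1 → ¬q4): β-rule — branch into ¬¬q1  //  ¬q4.
                      branch 2.1.2.2.1.1 (add ¬¬q1):
                        ○ open, literals {q1=T, q3=T}.
                      branch 2.1.2.2.1.2 (add ¬q4):
                        ○ open, literals {q3=T, q4=F}.
                  branch 2.1.2.2.2 (add ¬(¬q1 → ¬q4), ¬q3):
                    × closes — contains both q3 and ¬q3.
      branch 2.2 (add ¬(q2 ∨ q3), ¬(q1 → ¬((¬q1 → ¬q4) ↔ ¬q3))):
        ¬(q2 ∨ q3): α-rule — add ¬q2, ¬q3.
        ¬(q1 → ¬((¬q1 → ¬q4) ↔ ¬q3)): α-rule — add q1, ¬¬((¬q1 → ¬q4) ↔ ¬q3).
        ¬¬((¬q1 → ¬q4) ↔ ¬q3): β-rule — branch into (¬q1 → ¬q4), ¬q3  //  ¬(¬q1 → ¬q4), ¬¬q3.
          branch 2.2.1 (add (¬q1 → ¬q4), ¬q3):
            (¬q1 → ¬q4): β-rule — branch into ¬¬q1  //  ¬q4.
              branch 2.2.1.1 (add ¬¬q1):
                ○ open, literals {q1=T, q2=F, q3=F}.
              branch 2.2.1.2 (add ¬q4):
                ○ open, literals {q1=T, q2=F, q3=F, q4=F}.
          branch 2.2.2 (add ¬(¬q1 → ¬q4), ¬¬q3):
            × closes — contains both q3 and ¬q3.
3 branches closed, 15 open.
Each open branch fixes some atoms; the unmentioned ones are free. Counting distinct full assignments: branch {q1=F, q2=T, q3=F} (q4, q5) contributes 4 new; branch {q1=F, q2=F, q3=T} (q4, q5) contributes 4 new; branch {q1=F, q3=T, q5=T} (q2, q4) contributes 2 new; branch {q1=T, q2=T, q3=T, q5=F} (q4) contributes 2 new; branch {q1=T, q2=F, q3=F, q5=F} (q4) contributes 2 new; branch {q1=T, q2=F, q3=F} (q4, q5) contributes 2 new; branch {q1=F, q2=T} (q3, q4, q5) contributes 2 new; branch {q1=T, q2=T, q3=T} (q4, q5) contributes 2 new; branch {q2=T, q3=T, q4=F} (q1, q5) contributes 0 new; branch {q1=F, q2=T, q3=F, q4=T} (q5) contributes 0 new; branch {q1=F, q3=T} (q2, q4, q5) contributes 0 new; branch {q1=T, q3=T} (q2, q4, q5) contributes 4 new; branch {q3=T, q4=F} (q1, q2, q5) contributes 0 new; branch {q1=T, q2=F, q3=F} (q4, q5) contributes 0 new; branch {q1=T, q2=F, q3=F, q4=F} (q5) contributes 0 new. Total: 24.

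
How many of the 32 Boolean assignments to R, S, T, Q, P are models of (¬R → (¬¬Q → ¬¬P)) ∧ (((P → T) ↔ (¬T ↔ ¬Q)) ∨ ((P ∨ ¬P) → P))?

22

Initial set: {((¬R → (¬¬Q → ¬¬P)) ∧ (((P → T) ↔ (¬T ↔ ¬Q)) ∨ ((P ∨ ¬P) → P)))}.
((¬R → (¬¬Q → ¬¬P)) ∧ (((P → T) ↔ (¬T ↔ ¬Q)) ∨ ((P ∨ ¬P) → P))): α-rule — add (¬R → (¬¬Q → ¬¬P)), (((P → T) ↔ (¬T ↔ ¬Q)) ∨ ((P ∨ ¬P) → P)).
(¬R → (¬¬Q → ¬¬P)): β-rule — branch into ¬¬R  //  (¬¬Q → ¬¬P).
  branch 1 (add ¬¬R):
    (((P → T) ↔ (¬T ↔ ¬Q)) ∨ ((P ∨ ¬P) → P)): β-rule — branch into ((P → T) ↔ (¬T ↔ ¬Q))  //  ((P ∨ ¬P) → P).
      branch 1.1 (add ((P → T) ↔ (¬T ↔ ¬Q))):
        ((P → T) ↔ (¬T ↔ ¬Q)): β-rule — branch into (P → T), (¬T ↔ ¬Q)  //  ¬(P → T), ¬(¬T ↔ ¬Q).
          branch 1.1.1 (add (P → T), (¬T ↔ ¬Q)):
            (P → T): β-rule — branch into ¬P  //  T.
              branch 1.1.1.1 (add ¬P):
                (¬T ↔ ¬Q): β-rule — branch into ¬T, ¬Q  //  ¬¬T, ¬¬Q.
                  branch 1.1.1.1.1 (add ¬T, ¬Q):
                    ○ open, literals {P=F, Q=F, R=T, T=F}.
                  branch 1.1.1.1.2 (add ¬¬T, ¬¬Q):
                    ○ open, literals {P=F, Q=T, R=T, T=T}.
              branch 1.1.1.2 (add T):
                (¬T ↔ ¬Q): β-rule — branch into ¬T, ¬Q  //  ¬¬T, ¬¬Q.
                  branch 1.1.1.2.1 (add ¬T, ¬Q):
                    × closes — contains both T and ¬T.
                  branch 1.1.1.2.2 (add ¬¬T, ¬¬Q):
                    ○ open, literals {Q=T, R=T, T=T}.
          branch 1.1.2 (add ¬(P → T), ¬(¬T ↔ ¬Q)):
            ¬(P → T): α-rule — add P, ¬T.
            ¬(¬T ↔ ¬Q): β-rule — branch into ¬T, ¬¬Q  //  ¬¬T, ¬Q.
              branch 1.1.2.1 (add ¬T, ¬¬Q):
                ○ open, literals {P=T, Q=T, R=T, T=F}.
              branch 1.1.2.2 (add ¬¬T, ¬Q):
                × closes — contains both T and ¬T.
      branch 1.2 (add ((P ∨ ¬P) → P)):
        ((P ∨ ¬P) → P): β-rule — branch into ¬(P ∨ ¬P)  //  P.
          branch 1.2.1 (add ¬(P ∨ ¬P)):
            ¬(P ∨ ¬P): α-rule — add ¬P, ¬¬P.
            × closes — contains both P and ¬P.
          branch 1.2.2 (add P):
            ○ open, literals {P=T, R=T}.
  branch 2 (add (¬¬Q → ¬¬P)):
    (((P → T) ↔ (¬T ↔ ¬Q)) ∨ ((P ∨ ¬P) → P)): β-rule — branch into ((P → T) ↔ (¬T ↔ ¬Q))  //  ((P ∨ ¬P) → P).
      branch 2.1 (add ((P → T) ↔ (¬T ↔ ¬Q))):
        (¬¬Q → ¬¬P): β-rule — branch into ¬¬¬Q  //  ¬¬P.
          branch 2.1.1 (add ¬¬¬Q):
            ¬¬¬Q: drop double negation, giving ¬Q.
            ((P → T) ↔ (¬T ↔ ¬Q)): β-rule — branch into (P → T), (¬T ↔ ¬Q)  //  ¬(P → T), ¬(¬T ↔ ¬Q).
              branch 2.1.1.1 (add (P → T), (¬T ↔ ¬Q)):
                (P → T): β-rule — branch into ¬P  //  T.
                  branch 2.1.1.1.1 (add ¬P):
                    (¬T ↔ ¬Q): β-rule — branch into ¬T, ¬Q  //  ¬¬T, ¬¬Q.
                      branch 2.1.1.1.1.1 (add ¬T, ¬Q):
                        ○ open, literals {P=F, Q=F, T=F}.
                      branch 2.1.1.1.1.2 (add ¬¬T, ¬¬Q):
                        × closes — contains both Q and ¬Q.
                  branch 2.1.1.1.2 (add T):
                    (¬T ↔ ¬Q): β-rule — branch into ¬T, ¬Q  //  ¬¬T, ¬¬Q.
                      branch 2.1.1.1.2.1 (add ¬T, ¬Q):
                        × closes — contains both T and ¬T.
                      branch 2.1.1.1.2.2 (add ¬¬T, ¬¬Q):
                        × closes — contains both Q and ¬Q.
              branch 2.1.1.2 (add ¬(P → T), ¬(¬T ↔ ¬Q)):
                ¬(P → T): α-rule — add P, ¬T.
                ¬(¬T ↔ ¬Q): β-rule — branch into ¬T, ¬¬Q  //  ¬¬T, ¬Q.
                  branch 2.1.1.2.1 (add ¬T, ¬¬Q):
                    × closes — contains both Q and ¬Q.
                  branch 2.1.1.2.2 (add ¬¬T, ¬Q):
                    × closes — contains both T and ¬T.
          branch 2.1.2 (add ¬¬P):
            ¬¬P: drop double negation, giving P.
            ((P → T) ↔ (¬T ↔ ¬Q)): β-rule — branch into (P → T), (¬T ↔ ¬Q)  //  ¬(P → T), ¬(¬T ↔ ¬Q).
              branch 2.1.2.1 (add (P → T), (¬T ↔ ¬Q)):
                (P → T): β-rule — branch into ¬P  //  T.
                  branch 2.1.2.1.1 (add ¬P):
                    × closes — contains both P and ¬P.
                  branch 2.1.2.1.2 (add T):
                    (¬T ↔ ¬Q): β-rule — branch into ¬T, ¬Q  //  ¬¬T, ¬¬Q.
                      branch 2.1.2.1.2.1 (add ¬T, ¬Q):
                        × closes — contains both T and ¬T.
                      branch 2.1.2.1.2.2 (add ¬¬T, ¬¬Q):
                        ○ open, literals {P=T, Q=T, T=T}.
              branch 2.1.2.2 (add ¬(P → T), ¬(¬T ↔ ¬Q)):
                ¬(P → T): α-rule — add P, ¬T.
                ¬(¬T ↔ ¬Q): β-rule — branch into ¬T, ¬¬Q  //  ¬¬T, ¬Q.
                  branch 2.1.2.2.1 (add ¬T, ¬¬Q):
                    ○ open, literals {P=T, Q=T, T=F}.
                  branch 2.1.2.2.2 (add ¬¬T, ¬Q):
                    × closes — contains both T and ¬T.
      branch 2.2 (add ((P ∨ ¬P) → P)):
        (¬¬Q → ¬¬P): β-rule — branch into ¬¬¬Q  //  ¬¬P.
          branch 2.2.1 (add ¬¬¬Q):
            ¬¬¬Q: drop double negation, giving ¬Q.
            ((P ∨ ¬P) → P): β-rule — branch into ¬(P ∨ ¬P)  //  P.
              branch 2.2.1.1 (add ¬(P ∨ ¬P)):
                ¬(P ∨ ¬P): α-rule — add ¬P, ¬¬P.
                × closes — contains both P and ¬P.
              branch 2.2.1.2 (add P):
                ○ open, literals {P=T, Q=F}.
          branch 2.2.2 (add ¬¬P):
            ¬¬P: drop double negation, giving P.
            ((P ∨ ¬P) → P): β-rule — branch into ¬(P ∨ ¬P)  //  P.
              branch 2.2.2.1 (add ¬(P ∨ ¬P)):
                ¬(P ∨ ¬P): α-rule — add ¬P, ¬¬P.
                × closes — contains both P and ¬P.
              branch 2.2.2.2 (add P):
                ○ open, literals {P=T}.
13 branches closed, 10 open.
Each open branch fixes some atoms; the unmentioned ones are free. Counting distinct full assignments: branch {P=F, Q=F, R=T, T=F} (S) contributes 2 new; branch {P=F, Q=T, R=T, T=T} (S) contributes 2 new; branch {Q=T, R=T, T=T} (S, P) contributes 2 new; branch {P=T, Q=T, R=T, T=F} (S) contributes 2 new; branch {P=T, R=T} (S, T, Q) contributes 4 new; branch {P=F, Q=F, T=F} (R, S) contributes 2 new; branch {P=T, Q=T, T=T} (R, S) contributes 2 new; branch {P=T, Q=T, T=F} (R, S) contributes 2 new; branch {P=T, Q=F} (R, S, T) contributes 4 new; branch {P=T} (R, S, T, Q) contributes 0 new. Total: 22.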